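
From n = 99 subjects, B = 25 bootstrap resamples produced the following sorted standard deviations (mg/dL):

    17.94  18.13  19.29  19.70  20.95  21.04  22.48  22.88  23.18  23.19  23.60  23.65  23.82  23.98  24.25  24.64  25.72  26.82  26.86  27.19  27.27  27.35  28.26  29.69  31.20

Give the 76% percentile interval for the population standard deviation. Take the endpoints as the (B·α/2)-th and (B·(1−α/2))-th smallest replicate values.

α = 0.24; lower rank = 25 × 0.120 = 3; upper rank = 25 × 0.880 = 22.
The 3rd smallest replicate is 19.29; the 22nd is 27.35.

(19.29, 27.35)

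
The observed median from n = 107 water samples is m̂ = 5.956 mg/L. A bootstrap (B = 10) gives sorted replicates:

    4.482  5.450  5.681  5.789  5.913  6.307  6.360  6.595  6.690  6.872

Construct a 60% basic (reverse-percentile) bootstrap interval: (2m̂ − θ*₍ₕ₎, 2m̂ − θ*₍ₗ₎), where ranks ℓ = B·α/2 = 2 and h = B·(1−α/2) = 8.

Percentile endpoints at ranks 2 and 8: θ*₍2₎ = 5.450, θ*₍8₎ = 6.595.
Basic interval reflects these around m̂:
  lower = 2 × 5.956 − 6.595 = 5.317
  upper = 2 × 5.956 − 5.450 = 6.462

(5.317, 6.462)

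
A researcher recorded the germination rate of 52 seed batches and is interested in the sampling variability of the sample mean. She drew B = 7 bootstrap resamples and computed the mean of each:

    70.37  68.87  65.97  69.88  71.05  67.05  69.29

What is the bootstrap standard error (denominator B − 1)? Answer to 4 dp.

SE* = 1.8212

Bootstrap SE is the standard deviation of the 7 replicate means.
Mean of replicates: (70.37 + 68.87 + 65.97 + 69.88 + 71.05 + 67.05 + 69.29) / 7 = 482.48000 / 7 = 68.92571
Sum of squared deviations: (+1.44429)² + (−0.05571)² + (−2.95571)² + (+0.95429)² + (+2.12429)² + (−1.87571)² + (+0.36429)² = 19.89957
Variance = 19.89957 / 6 = 3.31660
SE* = √3.31660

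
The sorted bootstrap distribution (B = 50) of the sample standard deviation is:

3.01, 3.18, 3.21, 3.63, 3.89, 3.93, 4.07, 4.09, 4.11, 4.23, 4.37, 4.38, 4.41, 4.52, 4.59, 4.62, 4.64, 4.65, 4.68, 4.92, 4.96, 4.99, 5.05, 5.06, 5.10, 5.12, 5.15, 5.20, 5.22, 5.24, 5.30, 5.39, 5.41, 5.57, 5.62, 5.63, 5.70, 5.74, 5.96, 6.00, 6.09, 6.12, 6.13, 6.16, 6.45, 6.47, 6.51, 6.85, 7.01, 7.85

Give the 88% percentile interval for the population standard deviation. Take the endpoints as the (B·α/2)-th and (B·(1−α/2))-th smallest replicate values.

α = 0.12; lower rank = 50 × 0.060 = 3; upper rank = 50 × 0.940 = 47.
The 3rd smallest replicate is 3.21; the 47th is 6.51.

(3.21, 6.51)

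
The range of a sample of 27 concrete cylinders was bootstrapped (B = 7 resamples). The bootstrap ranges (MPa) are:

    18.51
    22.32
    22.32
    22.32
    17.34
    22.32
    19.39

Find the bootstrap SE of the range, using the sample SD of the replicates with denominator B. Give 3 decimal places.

SE* = 2.010

Bootstrap SE is the standard deviation of the 7 replicate ranges.
Mean of replicates: (18.51 + 22.32 + 22.32 + 22.32 + 17.34 + 22.32 + 19.39) / 7 = 144.5200 / 7 = 20.6457
Sum of squared deviations: (−2.1357)² + (+1.6743)² + (+1.6743)² + (+1.6743)² + (−3.3057)² + (+1.6743)² + (−1.2557)² = 28.2788
Variance = 28.2788 / 7 = 4.0398
SE* = √4.0398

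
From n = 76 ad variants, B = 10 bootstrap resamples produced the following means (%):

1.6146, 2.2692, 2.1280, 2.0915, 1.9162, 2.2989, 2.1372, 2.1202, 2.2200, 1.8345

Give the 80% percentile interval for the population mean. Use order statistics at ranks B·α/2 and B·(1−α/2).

(1.6146, 2.2692)

Sorted replicates: 1.6146, 1.8345, 1.9162, 2.0915, 2.1202, 2.1280, 2.1372, 2.2200, 2.2692, 2.2989
α = 0.20; lower rank = 10 × 0.100 = 1; upper rank = 10 × 0.900 = 9.
The 1st smallest replicate is 1.6146; the 9th is 2.2692.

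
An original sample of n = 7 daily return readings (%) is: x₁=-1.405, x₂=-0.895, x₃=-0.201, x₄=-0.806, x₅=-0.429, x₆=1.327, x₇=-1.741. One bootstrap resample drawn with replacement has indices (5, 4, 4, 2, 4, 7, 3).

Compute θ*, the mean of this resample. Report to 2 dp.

θ* = -0.81

Resample values: -0.429, -0.806, -0.806, -0.895, -0.806, -1.741, -0.201.
Mean = ((-0.429) + (-0.806) + (-0.806) + (-0.895) + (-0.806) + (-1.741) + (-0.201)) / 7 = -5.6840 / 7 = -0.81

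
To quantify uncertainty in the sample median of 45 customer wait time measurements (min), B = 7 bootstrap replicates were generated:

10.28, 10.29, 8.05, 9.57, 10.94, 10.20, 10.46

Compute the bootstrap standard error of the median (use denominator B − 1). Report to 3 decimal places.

SE* = 0.938

Bootstrap SE is the standard deviation of the 7 replicate medians.
Mean of replicates: (10.28 + 10.29 + 8.05 + 9.57 + 10.94 + 10.20 + 10.46) / 7 = 69.7900 / 7 = 9.9700
Sum of squared deviations: (+0.3100)² + (+0.3200)² + (−1.9200)² + (−0.4000)² + (+0.9700)² + (+0.2300)² + (+0.4900)² = 5.2788
Variance = 5.2788 / 6 = 0.8798
SE* = √0.8798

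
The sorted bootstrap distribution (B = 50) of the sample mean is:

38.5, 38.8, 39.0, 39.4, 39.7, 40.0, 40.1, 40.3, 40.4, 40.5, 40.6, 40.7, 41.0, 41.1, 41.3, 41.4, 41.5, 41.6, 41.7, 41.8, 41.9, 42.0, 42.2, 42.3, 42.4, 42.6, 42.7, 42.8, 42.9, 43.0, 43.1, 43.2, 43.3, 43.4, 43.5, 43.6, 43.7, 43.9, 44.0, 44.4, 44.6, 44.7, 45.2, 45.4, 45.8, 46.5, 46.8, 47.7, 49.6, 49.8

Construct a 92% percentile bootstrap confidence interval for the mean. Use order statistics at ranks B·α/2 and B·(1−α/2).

α = 0.08; lower rank = 50 × 0.040 = 2; upper rank = 50 × 0.960 = 48.
The 2nd smallest replicate is 38.8; the 48th is 47.7.

(38.8, 47.7)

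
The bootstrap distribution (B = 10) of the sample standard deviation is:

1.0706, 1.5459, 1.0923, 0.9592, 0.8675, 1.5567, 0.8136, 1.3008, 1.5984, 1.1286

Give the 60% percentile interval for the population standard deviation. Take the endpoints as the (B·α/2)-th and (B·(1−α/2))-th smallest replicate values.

Sorted replicates: 0.8136, 0.8675, 0.9592, 1.0706, 1.0923, 1.1286, 1.3008, 1.5459, 1.5567, 1.5984
α = 0.40; lower rank = 10 × 0.200 = 2; upper rank = 10 × 0.800 = 8.
The 2nd smallest replicate is 0.8675; the 8th is 1.5459.

(0.8675, 1.5459)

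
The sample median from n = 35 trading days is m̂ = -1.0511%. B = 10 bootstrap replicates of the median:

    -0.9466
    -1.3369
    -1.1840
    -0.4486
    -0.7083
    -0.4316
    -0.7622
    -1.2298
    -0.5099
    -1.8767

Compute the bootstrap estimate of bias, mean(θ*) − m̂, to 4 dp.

mean(θ*) = ((-0.9466) + (-1.3369) + (-1.1840) + (-0.4486) + (-0.7083) + (-0.4316) + (-0.7622) + (-1.2298) + (-0.5099) + (-1.8767)) / 10 = -0.94346
bias = -0.94346 − -1.0511

bias = +0.1076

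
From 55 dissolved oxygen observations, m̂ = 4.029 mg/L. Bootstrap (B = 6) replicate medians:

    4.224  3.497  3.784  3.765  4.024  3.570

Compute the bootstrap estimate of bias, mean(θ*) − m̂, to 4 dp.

bias = −0.2183

mean(θ*) = (4.224 + 3.497 + 3.784 + 3.765 + 4.024 + 3.570) / 6 = 3.81067
bias = 3.81067 − 4.029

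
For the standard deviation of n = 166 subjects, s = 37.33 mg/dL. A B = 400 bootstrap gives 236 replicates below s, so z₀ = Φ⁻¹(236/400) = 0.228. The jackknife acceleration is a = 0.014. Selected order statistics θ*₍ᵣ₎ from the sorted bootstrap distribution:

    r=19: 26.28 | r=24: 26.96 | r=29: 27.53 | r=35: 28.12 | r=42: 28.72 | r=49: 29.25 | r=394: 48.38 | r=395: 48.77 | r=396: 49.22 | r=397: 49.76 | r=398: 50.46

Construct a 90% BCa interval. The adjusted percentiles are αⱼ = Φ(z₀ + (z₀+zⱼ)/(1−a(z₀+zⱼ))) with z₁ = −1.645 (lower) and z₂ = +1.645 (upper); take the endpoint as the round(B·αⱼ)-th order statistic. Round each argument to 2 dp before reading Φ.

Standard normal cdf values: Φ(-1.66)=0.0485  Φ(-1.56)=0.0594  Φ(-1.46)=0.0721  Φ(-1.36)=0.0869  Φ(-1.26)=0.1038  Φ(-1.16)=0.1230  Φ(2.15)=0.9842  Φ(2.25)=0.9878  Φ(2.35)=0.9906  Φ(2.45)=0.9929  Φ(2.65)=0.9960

(29.25, 48.38)

Lower: z₀ + z₁ = 0.228 + (-1.645) = -1.417; 1 − a(z₀+z₁) = 1 − (0.014)(-1.417) = 1.0198; argument = 0.228 + (-1.417)/1.0198 = -1.1614 → -1.16.
α₁ = Φ(-1.16) = 0.1230; rank = round(400 × 0.1230) = 49; θ*₍49₎ = 29.25.
Upper: z₀ + z₂ = 1.873; 1 − a(z₀+z₂) = 0.9738; argument = 2.1514 → 2.15; α₂ = 0.9842; rank = 394; θ*₍394₎ = 48.38.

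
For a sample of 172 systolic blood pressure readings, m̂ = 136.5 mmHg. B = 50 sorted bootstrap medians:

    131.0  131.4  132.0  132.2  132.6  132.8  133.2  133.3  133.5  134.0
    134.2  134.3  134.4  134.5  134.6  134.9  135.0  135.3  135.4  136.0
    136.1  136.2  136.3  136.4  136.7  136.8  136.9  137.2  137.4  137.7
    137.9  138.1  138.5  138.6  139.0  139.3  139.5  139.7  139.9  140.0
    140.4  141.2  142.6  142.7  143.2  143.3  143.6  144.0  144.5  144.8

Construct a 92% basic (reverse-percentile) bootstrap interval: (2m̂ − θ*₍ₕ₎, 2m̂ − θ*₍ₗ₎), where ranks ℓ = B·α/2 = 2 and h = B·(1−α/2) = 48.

Percentile endpoints at ranks 2 and 48: θ*₍2₎ = 131.4, θ*₍48₎ = 144.0.
Basic interval reflects these around m̂:
  lower = 2 × 136.5 − 144.0 = 129.0
  upper = 2 × 136.5 − 131.4 = 141.6

(129.0, 141.6)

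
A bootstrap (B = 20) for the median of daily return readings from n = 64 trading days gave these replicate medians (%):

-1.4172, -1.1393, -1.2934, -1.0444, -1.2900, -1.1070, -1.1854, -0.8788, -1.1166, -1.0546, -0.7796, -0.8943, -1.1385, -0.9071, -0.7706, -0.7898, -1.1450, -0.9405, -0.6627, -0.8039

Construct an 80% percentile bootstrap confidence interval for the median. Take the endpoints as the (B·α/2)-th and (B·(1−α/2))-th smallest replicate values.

(-1.2934, -0.7796)

Sorted replicates: -1.4172, -1.2934, -1.2900, -1.1854, -1.1450, -1.1393, -1.1385, -1.1166, -1.1070, -1.0546, -1.0444, -0.9405, -0.9071, -0.8943, -0.8788, -0.8039, -0.7898, -0.7796, -0.7706, -0.6627
α = 0.20; lower rank = 20 × 0.100 = 2; upper rank = 20 × 0.900 = 18.
The 2nd smallest replicate is -1.2934; the 18th is -0.7796.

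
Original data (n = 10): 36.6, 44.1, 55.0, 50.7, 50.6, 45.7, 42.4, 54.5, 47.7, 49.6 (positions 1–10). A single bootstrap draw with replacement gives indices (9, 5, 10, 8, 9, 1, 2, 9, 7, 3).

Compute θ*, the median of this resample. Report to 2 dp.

Resample values: 47.7, 50.6, 49.6, 54.5, 47.7, 36.6, 44.1, 47.7, 42.4, 55.0.
Sorted: 36.6, 42.4, 44.1, 47.7, 47.7, 47.7, 49.6, 50.6, 54.5, 55.0
Median = average of the two middle values = 47.70

θ* = 47.70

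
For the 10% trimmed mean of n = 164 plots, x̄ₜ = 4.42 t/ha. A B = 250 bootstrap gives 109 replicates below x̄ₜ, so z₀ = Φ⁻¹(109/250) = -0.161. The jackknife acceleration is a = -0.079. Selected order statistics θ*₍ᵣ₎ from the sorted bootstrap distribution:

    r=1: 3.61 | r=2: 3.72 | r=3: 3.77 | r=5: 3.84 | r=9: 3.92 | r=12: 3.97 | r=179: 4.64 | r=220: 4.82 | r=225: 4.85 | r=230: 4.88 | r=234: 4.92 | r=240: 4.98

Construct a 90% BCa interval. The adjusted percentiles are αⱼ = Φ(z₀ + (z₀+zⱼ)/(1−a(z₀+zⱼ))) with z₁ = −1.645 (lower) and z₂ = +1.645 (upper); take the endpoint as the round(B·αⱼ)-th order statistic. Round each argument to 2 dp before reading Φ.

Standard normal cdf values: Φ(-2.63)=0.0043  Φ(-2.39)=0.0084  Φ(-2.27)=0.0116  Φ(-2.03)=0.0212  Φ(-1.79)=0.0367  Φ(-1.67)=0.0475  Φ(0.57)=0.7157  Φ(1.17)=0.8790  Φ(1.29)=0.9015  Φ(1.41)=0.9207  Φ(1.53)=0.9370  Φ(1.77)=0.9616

Lower: z₀ + z₁ = -0.161 + (-1.645) = -1.806; 1 − a(z₀+z₁) = 1 − (-0.079)(-1.806) = 0.8573; argument = -0.161 + (-1.806)/0.8573 = -2.2675 → -2.27.
α₁ = Φ(-2.27) = 0.0116; rank = round(250 × 0.0116) = 3; θ*₍3₎ = 3.77.
Upper: z₀ + z₂ = 1.484; 1 − a(z₀+z₂) = 1.1172; argument = 1.1673 → 1.17; α₂ = 0.8790; rank = 220; θ*₍220₎ = 4.82.

(3.77, 4.82)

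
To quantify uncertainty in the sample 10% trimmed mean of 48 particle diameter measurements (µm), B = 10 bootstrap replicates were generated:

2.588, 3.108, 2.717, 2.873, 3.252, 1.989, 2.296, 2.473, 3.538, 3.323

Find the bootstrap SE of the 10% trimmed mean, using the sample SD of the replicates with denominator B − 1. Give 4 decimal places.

SE* = 0.4934

Bootstrap SE is the standard deviation of the 10 replicate 10% trimmed means.
Mean of replicates: (2.588 + 3.108 + 2.717 + 2.873 + 3.252 + 1.989 + 2.296 + 2.473 + 3.538 + 3.323) / 10 = 28.15700 / 10 = 2.81570
Sum of squared deviations: (−0.22770)² + (+0.29230)² + (−0.09870)² + (+0.05730)² + (+0.43630)² + (−0.82670)² + (−0.51970)² + (−0.34270)² + (+0.72230)² + (+0.50730)² = 2.19070
Variance = 2.19070 / 9 = 0.24341
SE* = √0.24341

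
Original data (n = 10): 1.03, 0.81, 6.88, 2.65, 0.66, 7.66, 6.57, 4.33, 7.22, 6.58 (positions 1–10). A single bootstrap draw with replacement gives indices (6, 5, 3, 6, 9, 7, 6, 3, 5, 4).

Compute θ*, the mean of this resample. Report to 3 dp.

θ* = 5.450

Resample values: 7.66, 0.66, 6.88, 7.66, 7.22, 6.57, 7.66, 6.88, 0.66, 2.65.
Mean = (7.66 + 0.66 + 6.88 + 7.66 + 7.22 + 6.57 + 7.66 + 6.88 + 0.66 + 2.65) / 10 = 54.500 / 10 = 5.450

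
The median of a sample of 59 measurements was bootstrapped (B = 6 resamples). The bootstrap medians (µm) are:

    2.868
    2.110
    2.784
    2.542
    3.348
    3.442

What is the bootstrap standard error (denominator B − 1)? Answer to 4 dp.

Bootstrap SE is the standard deviation of the 6 replicate medians.
Mean of replicates: (2.868 + 2.110 + 2.784 + 2.542 + 3.348 + 3.442) / 6 = 17.09400 / 6 = 2.84900
Sum of squared deviations: (+0.01900)² + (−0.73900)² + (−0.06500)² + (−0.30700)² + (+0.49900)² + (+0.59300)² = 1.24561
Variance = 1.24561 / 5 = 0.24912
SE* = √0.24912

SE* = 0.4991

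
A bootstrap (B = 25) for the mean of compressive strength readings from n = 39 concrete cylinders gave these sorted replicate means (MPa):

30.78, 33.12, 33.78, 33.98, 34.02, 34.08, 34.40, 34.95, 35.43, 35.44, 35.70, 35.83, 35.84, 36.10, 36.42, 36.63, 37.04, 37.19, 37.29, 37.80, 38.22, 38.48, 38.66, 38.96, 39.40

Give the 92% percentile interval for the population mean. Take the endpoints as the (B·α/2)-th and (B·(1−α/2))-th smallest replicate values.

α = 0.08; lower rank = 25 × 0.040 = 1; upper rank = 25 × 0.960 = 24.
The 1st smallest replicate is 30.78; the 24th is 38.96.

(30.78, 38.96)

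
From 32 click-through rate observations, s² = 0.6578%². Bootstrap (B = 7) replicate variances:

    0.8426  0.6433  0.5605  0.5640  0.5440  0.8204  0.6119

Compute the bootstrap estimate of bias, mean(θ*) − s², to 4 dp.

mean(θ*) = (0.8426 + 0.6433 + 0.5605 + 0.5640 + 0.5440 + 0.8204 + 0.6119) / 7 = 0.65524
bias = 0.65524 − 0.6578

bias = −0.0026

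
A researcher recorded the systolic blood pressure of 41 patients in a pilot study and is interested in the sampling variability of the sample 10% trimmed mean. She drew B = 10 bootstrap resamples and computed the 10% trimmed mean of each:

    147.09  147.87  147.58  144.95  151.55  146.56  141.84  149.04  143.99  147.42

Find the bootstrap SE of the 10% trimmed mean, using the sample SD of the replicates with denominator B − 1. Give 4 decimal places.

Bootstrap SE is the standard deviation of the 10 replicate 10% trimmed means.
Mean of replicates: (147.09 + 147.87 + 147.58 + 144.95 + 151.55 + 146.56 + 141.84 + 149.04 + 143.99 + 147.42) / 10 = 1467.89000 / 10 = 146.78900
Sum of squared deviations: (+0.30100)² + (+1.08100)² + (+0.79100)² + (−1.83900)² + (+4.76100)² + (−0.22900)² + (−4.94900)² + (+2.25100)² + (−2.79900)² + (+0.63100)² = 65.77849
Variance = 65.77849 / 9 = 7.30872
SE* = √7.30872

SE* = 2.7035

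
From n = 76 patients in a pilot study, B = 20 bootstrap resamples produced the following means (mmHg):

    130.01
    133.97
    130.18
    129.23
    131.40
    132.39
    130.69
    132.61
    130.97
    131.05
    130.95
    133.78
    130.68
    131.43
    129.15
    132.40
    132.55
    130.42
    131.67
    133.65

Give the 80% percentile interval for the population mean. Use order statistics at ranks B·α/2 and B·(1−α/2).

(129.23, 133.65)

Sorted replicates: 129.15, 129.23, 130.01, 130.18, 130.42, 130.68, 130.69, 130.95, 130.97, 131.05, 131.40, 131.43, 131.67, 132.39, 132.40, 132.55, 132.61, 133.65, 133.78, 133.97
α = 0.20; lower rank = 20 × 0.100 = 2; upper rank = 20 × 0.900 = 18.
The 2nd smallest replicate is 129.23; the 18th is 133.65.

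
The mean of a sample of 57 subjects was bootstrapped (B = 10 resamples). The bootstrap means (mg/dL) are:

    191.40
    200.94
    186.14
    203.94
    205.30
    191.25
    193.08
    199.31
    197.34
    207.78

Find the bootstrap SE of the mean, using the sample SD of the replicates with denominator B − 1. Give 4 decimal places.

Bootstrap SE is the standard deviation of the 10 replicate means.
Mean of replicates: (191.40 + 200.94 + 186.14 + 203.94 + 205.30 + 191.25 + 193.08 + 199.31 + 197.34 + 207.78) / 10 = 1976.48000 / 10 = 197.64800
Sum of squared deviations: (−6.24800)² + (+3.29200)² + (−11.50800)² + (+6.29200)² + (+7.65200)² + (−6.39800)² + (−4.56800)² + (+1.66200)² + (−0.30800)² + (+10.13200)² = 447.76676
Variance = 447.76676 / 9 = 49.75186
SE* = √49.75186

SE* = 7.0535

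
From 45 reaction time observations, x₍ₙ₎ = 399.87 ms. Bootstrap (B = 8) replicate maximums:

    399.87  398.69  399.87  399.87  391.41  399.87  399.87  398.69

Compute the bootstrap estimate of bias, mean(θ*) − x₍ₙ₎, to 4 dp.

mean(θ*) = (399.87 + 398.69 + 399.87 + 399.87 + 391.41 + 399.87 + 399.87 + 398.69) / 8 = 398.51750
bias = 398.51750 − 399.87

bias = −1.3525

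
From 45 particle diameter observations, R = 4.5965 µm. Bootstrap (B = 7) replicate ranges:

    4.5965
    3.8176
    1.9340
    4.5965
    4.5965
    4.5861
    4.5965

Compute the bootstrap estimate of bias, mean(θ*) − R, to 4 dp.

mean(θ*) = (4.5965 + 3.8176 + 1.9340 + 4.5965 + 4.5965 + 4.5861 + 4.5965) / 7 = 4.10339
bias = 4.10339 − 4.5965

bias = −0.4931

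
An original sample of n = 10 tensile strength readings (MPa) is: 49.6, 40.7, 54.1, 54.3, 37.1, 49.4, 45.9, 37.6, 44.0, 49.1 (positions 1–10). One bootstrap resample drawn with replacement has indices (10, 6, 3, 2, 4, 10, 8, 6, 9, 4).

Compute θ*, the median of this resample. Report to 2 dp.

θ* = 49.25

Resample values: 49.1, 49.4, 54.1, 40.7, 54.3, 49.1, 37.6, 49.4, 44.0, 54.3.
Sorted: 37.6, 40.7, 44.0, 49.1, 49.1, 49.4, 49.4, 54.1, 54.3, 54.3
Median = average of the two middle values = 49.25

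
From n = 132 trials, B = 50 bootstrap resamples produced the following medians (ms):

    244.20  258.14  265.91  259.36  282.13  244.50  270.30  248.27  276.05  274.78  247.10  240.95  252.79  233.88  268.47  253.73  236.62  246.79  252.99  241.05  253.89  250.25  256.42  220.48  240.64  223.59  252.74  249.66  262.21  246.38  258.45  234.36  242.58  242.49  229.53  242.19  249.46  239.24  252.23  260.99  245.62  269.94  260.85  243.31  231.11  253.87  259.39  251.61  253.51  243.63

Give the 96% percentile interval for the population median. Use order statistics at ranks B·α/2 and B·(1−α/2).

Sorted replicates: 220.48, 223.59, 229.53, 231.11, 233.88, 234.36, 236.62, 239.24, 240.64, 240.95, 241.05, 242.19, 242.49, 242.58, 243.31, 243.63, 244.20, 244.50, 245.62, 246.38, 246.79, 247.10, 248.27, 249.46, 249.66, 250.25, 251.61, 252.23, 252.74, 252.79, 252.99, 253.51, 253.73, 253.87, 253.89, 256.42, 258.14, 258.45, 259.36, 259.39, 260.85, 260.99, 262.21, 265.91, 268.47, 269.94, 270.30, 274.78, 276.05, 282.13
α = 0.04; lower rank = 50 × 0.020 = 1; upper rank = 50 × 0.980 = 49.
The 1st smallest replicate is 220.48; the 49th is 276.05.

(220.48, 276.05)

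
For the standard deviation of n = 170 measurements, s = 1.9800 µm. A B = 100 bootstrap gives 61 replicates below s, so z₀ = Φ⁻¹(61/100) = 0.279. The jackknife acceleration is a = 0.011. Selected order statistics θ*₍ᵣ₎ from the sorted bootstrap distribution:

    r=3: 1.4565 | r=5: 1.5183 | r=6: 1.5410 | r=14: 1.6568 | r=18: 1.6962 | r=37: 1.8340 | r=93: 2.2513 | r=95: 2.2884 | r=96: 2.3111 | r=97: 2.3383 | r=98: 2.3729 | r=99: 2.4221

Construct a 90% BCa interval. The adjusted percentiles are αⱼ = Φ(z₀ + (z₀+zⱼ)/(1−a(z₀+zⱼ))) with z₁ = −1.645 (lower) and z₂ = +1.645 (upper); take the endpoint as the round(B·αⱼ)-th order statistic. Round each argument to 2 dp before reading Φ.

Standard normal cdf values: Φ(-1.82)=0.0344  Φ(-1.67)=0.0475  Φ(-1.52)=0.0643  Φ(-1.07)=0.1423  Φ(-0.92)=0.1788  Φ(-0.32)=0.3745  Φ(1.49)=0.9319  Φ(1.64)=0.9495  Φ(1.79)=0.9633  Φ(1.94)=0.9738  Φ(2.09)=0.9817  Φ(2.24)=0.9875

(1.6568, 2.4221)

Lower: z₀ + z₁ = 0.279 + (-1.645) = -1.366; 1 − a(z₀+z₁) = 1 − (0.011)(-1.366) = 1.0150; argument = 0.279 + (-1.366)/1.0150 = -1.0668 → -1.07.
α₁ = Φ(-1.07) = 0.1423; rank = round(100 × 0.1423) = 14; θ*₍14₎ = 1.6568.
Upper: z₀ + z₂ = 1.924; 1 − a(z₀+z₂) = 0.9788; argument = 2.2446 → 2.24; α₂ = 0.9875; rank = 99; θ*₍99₎ = 2.4221.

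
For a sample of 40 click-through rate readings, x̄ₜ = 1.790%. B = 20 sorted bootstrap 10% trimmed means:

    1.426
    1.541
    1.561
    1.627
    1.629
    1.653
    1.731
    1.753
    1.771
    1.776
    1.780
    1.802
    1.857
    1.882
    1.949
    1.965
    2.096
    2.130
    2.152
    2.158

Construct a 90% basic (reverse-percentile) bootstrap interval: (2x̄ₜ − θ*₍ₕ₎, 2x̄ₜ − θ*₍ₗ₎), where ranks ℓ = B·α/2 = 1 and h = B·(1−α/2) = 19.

(1.428, 2.154)

Percentile endpoints at ranks 1 and 19: θ*₍1₎ = 1.426, θ*₍19₎ = 2.152.
Basic interval reflects these around x̄ₜ:
  lower = 2 × 1.790 − 2.152 = 1.428
  upper = 2 × 1.790 − 1.426 = 2.154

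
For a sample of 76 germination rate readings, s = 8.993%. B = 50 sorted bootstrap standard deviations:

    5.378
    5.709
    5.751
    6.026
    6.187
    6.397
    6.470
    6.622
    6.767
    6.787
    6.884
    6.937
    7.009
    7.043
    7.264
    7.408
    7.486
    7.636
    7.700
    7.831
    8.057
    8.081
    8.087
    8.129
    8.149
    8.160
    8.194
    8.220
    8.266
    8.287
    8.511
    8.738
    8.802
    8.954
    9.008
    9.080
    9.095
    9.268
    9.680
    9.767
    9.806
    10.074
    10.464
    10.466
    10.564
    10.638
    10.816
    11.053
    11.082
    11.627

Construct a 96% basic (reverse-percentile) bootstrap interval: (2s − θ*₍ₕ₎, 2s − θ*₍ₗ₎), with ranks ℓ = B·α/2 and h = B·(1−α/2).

Percentile endpoints at ranks 1 and 49: θ*₍1₎ = 5.378, θ*₍49₎ = 11.082.
Basic interval reflects these around s:
  lower = 2 × 8.993 − 11.082 = 6.904
  upper = 2 × 8.993 − 5.378 = 12.608

(6.904, 12.608)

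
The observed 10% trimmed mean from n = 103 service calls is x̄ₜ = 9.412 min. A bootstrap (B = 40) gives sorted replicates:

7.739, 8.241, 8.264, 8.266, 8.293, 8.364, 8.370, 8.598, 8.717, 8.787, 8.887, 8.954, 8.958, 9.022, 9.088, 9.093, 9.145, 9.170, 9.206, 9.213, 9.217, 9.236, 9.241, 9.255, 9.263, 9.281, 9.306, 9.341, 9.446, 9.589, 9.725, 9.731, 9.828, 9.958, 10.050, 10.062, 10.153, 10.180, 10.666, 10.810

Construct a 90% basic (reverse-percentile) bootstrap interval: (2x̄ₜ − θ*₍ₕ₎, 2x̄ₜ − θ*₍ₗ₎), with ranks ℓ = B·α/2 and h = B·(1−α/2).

Percentile endpoints at ranks 2 and 38: θ*₍2₎ = 8.241, θ*₍38₎ = 10.180.
Basic interval reflects these around x̄ₜ:
  lower = 2 × 9.412 − 10.180 = 8.644
  upper = 2 × 9.412 − 8.241 = 10.583

(8.644, 10.583)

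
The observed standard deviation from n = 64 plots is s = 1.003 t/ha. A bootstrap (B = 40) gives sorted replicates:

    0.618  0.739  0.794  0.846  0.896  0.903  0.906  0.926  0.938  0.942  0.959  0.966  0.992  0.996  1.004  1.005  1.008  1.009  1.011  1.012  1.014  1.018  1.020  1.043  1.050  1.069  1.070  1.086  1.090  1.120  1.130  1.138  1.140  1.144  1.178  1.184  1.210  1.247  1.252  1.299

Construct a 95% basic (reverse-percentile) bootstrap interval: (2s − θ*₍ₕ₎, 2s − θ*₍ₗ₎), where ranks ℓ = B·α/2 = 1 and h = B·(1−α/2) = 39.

Percentile endpoints at ranks 1 and 39: θ*₍1₎ = 0.618, θ*₍39₎ = 1.252.
Basic interval reflects these around s:
  lower = 2 × 1.003 − 1.252 = 0.754
  upper = 2 × 1.003 − 0.618 = 1.388

(0.754, 1.388)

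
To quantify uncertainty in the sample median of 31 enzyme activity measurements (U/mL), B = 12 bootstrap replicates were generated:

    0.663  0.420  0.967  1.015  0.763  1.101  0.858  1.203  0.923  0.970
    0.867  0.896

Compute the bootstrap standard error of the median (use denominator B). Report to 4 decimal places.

Bootstrap SE is the standard deviation of the 12 replicate medians.
Mean of replicates: (0.663 + 0.420 + 0.967 + 1.015 + 0.763 + 1.101 + 0.858 + 1.203 + 0.923 + 0.970 + 0.867 + 0.896) / 12 = 10.64600 / 12 = 0.88717
Sum of squared deviations: (−0.22417)² + (−0.46717)² + (+0.07983)² + (+0.12783)² + (−0.12417)² + (+0.21383)² + (−0.02917)² + (+0.31583)² + (+0.03583)² + (+0.08283)² + (−0.02017)² + (+0.00883)² = 0.46158
Variance = 0.46158 / 12 = 0.03847
SE* = √0.03847

SE* = 0.1961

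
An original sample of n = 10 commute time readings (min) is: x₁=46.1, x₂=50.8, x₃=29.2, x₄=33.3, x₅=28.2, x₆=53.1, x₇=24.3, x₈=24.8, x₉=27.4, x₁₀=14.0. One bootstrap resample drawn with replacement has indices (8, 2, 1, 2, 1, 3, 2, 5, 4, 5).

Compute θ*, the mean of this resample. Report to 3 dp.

θ* = 38.830

Resample values: 24.8, 50.8, 46.1, 50.8, 46.1, 29.2, 50.8, 28.2, 33.3, 28.2.
Mean = (24.8 + 50.8 + 46.1 + 50.8 + 46.1 + 29.2 + 50.8 + 28.2 + 33.3 + 28.2) / 10 = 388.30 / 10 = 38.830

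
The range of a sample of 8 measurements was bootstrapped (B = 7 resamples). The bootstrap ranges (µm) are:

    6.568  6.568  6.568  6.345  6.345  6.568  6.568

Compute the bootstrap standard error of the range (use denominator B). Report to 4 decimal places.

Bootstrap SE is the standard deviation of the 7 replicate ranges.
Mean of replicates: (6.568 + 6.568 + 6.568 + 6.345 + 6.345 + 6.568 + 6.568) / 7 = 45.53000 / 7 = 6.50429
Sum of squared deviations: (+0.06371)² + (+0.06371)² + (+0.06371)² + (−0.15929)² + (−0.15929)² + (+0.06371)² + (+0.06371)² = 0.07104
Variance = 0.07104 / 7 = 0.01015
SE* = √0.01015

SE* = 0.1007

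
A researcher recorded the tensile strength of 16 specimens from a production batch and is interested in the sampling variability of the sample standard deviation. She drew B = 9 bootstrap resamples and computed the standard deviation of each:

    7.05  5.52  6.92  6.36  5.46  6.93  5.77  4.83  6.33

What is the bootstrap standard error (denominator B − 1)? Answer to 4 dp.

Bootstrap SE is the standard deviation of the 9 replicate standard deviations.
Mean of replicates: (7.05 + 5.52 + 6.92 + 6.36 + 5.46 + 6.93 + 5.77 + 4.83 + 6.33) / 9 = 55.17000 / 9 = 6.13000
Sum of squared deviations: (+0.92000)² + (−0.61000)² + (+0.79000)² + (+0.23000)² + (−0.67000)² + (+0.80000)² + (−0.36000)² + (−1.30000)² + (+0.20000)² = 4.84400
Variance = 4.84400 / 8 = 0.60550
SE* = √0.60550

SE* = 0.7781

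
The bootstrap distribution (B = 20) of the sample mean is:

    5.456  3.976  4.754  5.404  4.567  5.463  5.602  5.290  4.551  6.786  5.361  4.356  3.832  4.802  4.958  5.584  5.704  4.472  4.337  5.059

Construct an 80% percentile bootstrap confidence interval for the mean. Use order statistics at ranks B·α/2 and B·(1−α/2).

(3.976, 5.602)

Sorted replicates: 3.832, 3.976, 4.337, 4.356, 4.472, 4.551, 4.567, 4.754, 4.802, 4.958, 5.059, 5.290, 5.361, 5.404, 5.456, 5.463, 5.584, 5.602, 5.704, 6.786
α = 0.20; lower rank = 20 × 0.100 = 2; upper rank = 20 × 0.900 = 18.
The 2nd smallest replicate is 3.976; the 18th is 5.602.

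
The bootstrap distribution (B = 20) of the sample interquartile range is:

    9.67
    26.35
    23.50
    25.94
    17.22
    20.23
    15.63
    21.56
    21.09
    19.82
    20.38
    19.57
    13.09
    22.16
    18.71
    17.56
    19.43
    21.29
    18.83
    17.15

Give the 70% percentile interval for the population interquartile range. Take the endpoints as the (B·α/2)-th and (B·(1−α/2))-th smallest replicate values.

Sorted replicates: 9.67, 13.09, 15.63, 17.15, 17.22, 17.56, 18.71, 18.83, 19.43, 19.57, 19.82, 20.23, 20.38, 21.09, 21.29, 21.56, 22.16, 23.50, 25.94, 26.35
α = 0.30; lower rank = 20 × 0.150 = 3; upper rank = 20 × 0.850 = 17.
The 3rd smallest replicate is 15.63; the 17th is 22.16.

(15.63, 22.16)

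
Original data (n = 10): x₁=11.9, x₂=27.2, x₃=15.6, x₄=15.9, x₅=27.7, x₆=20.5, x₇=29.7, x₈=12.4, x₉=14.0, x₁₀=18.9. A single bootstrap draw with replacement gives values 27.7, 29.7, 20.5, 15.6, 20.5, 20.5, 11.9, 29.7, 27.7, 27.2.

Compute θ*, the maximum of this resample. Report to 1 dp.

Maximum = 29.7

θ* = 29.7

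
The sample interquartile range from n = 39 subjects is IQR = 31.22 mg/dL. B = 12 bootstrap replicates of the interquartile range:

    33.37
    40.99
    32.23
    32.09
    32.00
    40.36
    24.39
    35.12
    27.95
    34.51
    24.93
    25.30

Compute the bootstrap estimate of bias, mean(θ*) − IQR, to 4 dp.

mean(θ*) = (33.37 + 40.99 + 32.23 + 32.09 + 32.00 + 40.36 + 24.39 + 35.12 + 27.95 + 34.51 + 24.93 + 25.30) / 12 = 31.93667
bias = 31.93667 − 31.22

bias = +0.7167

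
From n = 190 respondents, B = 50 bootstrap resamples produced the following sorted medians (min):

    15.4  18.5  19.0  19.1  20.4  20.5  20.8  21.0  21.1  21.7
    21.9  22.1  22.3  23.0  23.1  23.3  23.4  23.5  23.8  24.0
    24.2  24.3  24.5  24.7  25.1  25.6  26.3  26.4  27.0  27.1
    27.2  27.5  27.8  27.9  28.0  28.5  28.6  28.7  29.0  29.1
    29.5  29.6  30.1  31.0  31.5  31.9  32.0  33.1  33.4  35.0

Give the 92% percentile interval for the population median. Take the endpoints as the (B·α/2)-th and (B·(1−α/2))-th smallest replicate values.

α = 0.08; lower rank = 50 × 0.040 = 2; upper rank = 50 × 0.960 = 48.
The 2nd smallest replicate is 18.5; the 48th is 33.1.

(18.5, 33.1)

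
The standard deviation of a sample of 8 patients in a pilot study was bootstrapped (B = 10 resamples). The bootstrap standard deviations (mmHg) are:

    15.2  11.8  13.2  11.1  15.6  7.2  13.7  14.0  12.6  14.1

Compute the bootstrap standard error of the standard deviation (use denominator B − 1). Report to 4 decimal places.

SE* = 2.4259

Bootstrap SE is the standard deviation of the 10 replicate standard deviations.
Mean of replicates: (15.2 + 11.8 + 13.2 + 11.1 + 15.6 + 7.2 + 13.7 + 14.0 + 12.6 + 14.1) / 10 = 128.50000 / 10 = 12.85000
Sum of squared deviations: (+2.35000)² + (−1.05000)² + (+0.35000)² + (−1.75000)² + (+2.75000)² + (−5.65000)² + (+0.85000)² + (+1.15000)² + (−0.25000)² + (+1.25000)² = 52.96500
Variance = 52.96500 / 9 = 5.88500
SE* = √5.88500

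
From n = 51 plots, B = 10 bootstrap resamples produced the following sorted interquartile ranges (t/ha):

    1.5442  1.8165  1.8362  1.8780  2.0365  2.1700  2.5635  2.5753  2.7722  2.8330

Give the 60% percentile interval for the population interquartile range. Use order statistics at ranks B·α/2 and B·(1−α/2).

(1.8165, 2.5753)

α = 0.40; lower rank = 10 × 0.200 = 2; upper rank = 10 × 0.800 = 8.
The 2nd smallest replicate is 1.8165; the 8th is 2.5753.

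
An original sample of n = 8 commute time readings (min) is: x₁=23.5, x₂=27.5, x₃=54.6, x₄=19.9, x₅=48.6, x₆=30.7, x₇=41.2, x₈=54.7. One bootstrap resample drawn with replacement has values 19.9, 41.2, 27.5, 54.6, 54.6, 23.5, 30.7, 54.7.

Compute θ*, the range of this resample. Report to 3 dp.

Range = 54.7 − 19.9 = 34.800

θ* = 34.800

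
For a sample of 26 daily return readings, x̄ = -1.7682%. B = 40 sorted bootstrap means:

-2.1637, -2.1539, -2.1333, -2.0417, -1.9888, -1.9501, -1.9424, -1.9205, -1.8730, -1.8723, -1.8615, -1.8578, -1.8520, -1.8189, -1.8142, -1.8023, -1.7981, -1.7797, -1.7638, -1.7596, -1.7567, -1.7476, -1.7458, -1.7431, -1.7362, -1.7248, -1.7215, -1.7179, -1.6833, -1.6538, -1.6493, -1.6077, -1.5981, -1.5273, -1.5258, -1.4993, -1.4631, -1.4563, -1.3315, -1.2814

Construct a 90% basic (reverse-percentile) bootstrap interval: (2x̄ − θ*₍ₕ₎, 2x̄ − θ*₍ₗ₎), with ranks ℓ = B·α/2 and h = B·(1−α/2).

Percentile endpoints at ranks 2 and 38: θ*₍2₎ = -2.1539, θ*₍38₎ = -1.4563.
Basic interval reflects these around x̄:
  lower = 2 × -1.7682 − -1.4563 = -2.0801
  upper = 2 × -1.7682 − -2.1539 = -1.3825

(-2.0801, -1.3825)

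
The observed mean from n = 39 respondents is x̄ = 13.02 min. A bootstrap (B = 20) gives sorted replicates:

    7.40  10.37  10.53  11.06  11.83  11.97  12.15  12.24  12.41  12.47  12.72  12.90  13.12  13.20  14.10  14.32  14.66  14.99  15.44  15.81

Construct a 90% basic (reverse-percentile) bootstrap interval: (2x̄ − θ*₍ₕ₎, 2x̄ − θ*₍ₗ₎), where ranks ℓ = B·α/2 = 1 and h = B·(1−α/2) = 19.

Percentile endpoints at ranks 1 and 19: θ*₍1₎ = 7.40, θ*₍19₎ = 15.44.
Basic interval reflects these around x̄:
  lower = 2 × 13.02 − 15.44 = 10.60
  upper = 2 × 13.02 − 7.40 = 18.64

(10.60, 18.64)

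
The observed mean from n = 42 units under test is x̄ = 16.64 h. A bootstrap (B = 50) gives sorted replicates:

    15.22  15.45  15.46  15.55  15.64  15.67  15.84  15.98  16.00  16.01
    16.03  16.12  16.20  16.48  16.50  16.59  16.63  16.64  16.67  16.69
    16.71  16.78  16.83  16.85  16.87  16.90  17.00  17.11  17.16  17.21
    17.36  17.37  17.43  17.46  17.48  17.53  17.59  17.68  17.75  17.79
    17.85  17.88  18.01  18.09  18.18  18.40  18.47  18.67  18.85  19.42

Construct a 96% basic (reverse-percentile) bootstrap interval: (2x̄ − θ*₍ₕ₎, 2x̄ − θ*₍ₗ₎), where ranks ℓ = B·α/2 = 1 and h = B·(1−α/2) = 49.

Percentile endpoints at ranks 1 and 49: θ*₍1₎ = 15.22, θ*₍49₎ = 18.85.
Basic interval reflects these around x̄:
  lower = 2 × 16.64 − 18.85 = 14.43
  upper = 2 × 16.64 − 15.22 = 18.06

(14.43, 18.06)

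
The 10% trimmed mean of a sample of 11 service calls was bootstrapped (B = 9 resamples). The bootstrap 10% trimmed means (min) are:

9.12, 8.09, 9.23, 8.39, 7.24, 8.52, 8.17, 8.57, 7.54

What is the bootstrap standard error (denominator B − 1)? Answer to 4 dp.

Bootstrap SE is the standard deviation of the 9 replicate 10% trimmed means.
Mean of replicates: (9.12 + 8.09 + 9.23 + 8.39 + 7.24 + 8.52 + 8.17 + 8.57 + 7.54) / 9 = 74.87000 / 9 = 8.31889
Sum of squared deviations: (+0.80111)² + (−0.22889)² + (+0.91111)² + (+0.07111)² + (−1.07889)² + (+0.20111)² + (−0.14889)² + (+0.25111)² + (−0.77889)² = 3.42569
Variance = 3.42569 / 8 = 0.42821
SE* = √0.42821

SE* = 0.6544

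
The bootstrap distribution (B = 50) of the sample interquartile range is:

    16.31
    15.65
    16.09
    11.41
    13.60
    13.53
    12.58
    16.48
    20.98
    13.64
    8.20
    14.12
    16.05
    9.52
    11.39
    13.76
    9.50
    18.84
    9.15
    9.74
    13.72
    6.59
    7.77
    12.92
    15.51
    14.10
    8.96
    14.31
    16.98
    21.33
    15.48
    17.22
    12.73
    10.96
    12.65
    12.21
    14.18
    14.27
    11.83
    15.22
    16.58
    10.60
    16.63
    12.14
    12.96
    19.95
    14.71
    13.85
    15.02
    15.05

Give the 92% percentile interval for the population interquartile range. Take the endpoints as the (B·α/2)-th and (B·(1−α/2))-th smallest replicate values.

Sorted replicates: 6.59, 7.77, 8.20, 8.96, 9.15, 9.50, 9.52, 9.74, 10.60, 10.96, 11.39, 11.41, 11.83, 12.14, 12.21, 12.58, 12.65, 12.73, 12.92, 12.96, 13.53, 13.60, 13.64, 13.72, 13.76, 13.85, 14.10, 14.12, 14.18, 14.27, 14.31, 14.71, 15.02, 15.05, 15.22, 15.48, 15.51, 15.65, 16.05, 16.09, 16.31, 16.48, 16.58, 16.63, 16.98, 17.22, 18.84, 19.95, 20.98, 21.33
α = 0.08; lower rank = 50 × 0.040 = 2; upper rank = 50 × 0.960 = 48.
The 2nd smallest replicate is 7.77; the 48th is 19.95.

(7.77, 19.95)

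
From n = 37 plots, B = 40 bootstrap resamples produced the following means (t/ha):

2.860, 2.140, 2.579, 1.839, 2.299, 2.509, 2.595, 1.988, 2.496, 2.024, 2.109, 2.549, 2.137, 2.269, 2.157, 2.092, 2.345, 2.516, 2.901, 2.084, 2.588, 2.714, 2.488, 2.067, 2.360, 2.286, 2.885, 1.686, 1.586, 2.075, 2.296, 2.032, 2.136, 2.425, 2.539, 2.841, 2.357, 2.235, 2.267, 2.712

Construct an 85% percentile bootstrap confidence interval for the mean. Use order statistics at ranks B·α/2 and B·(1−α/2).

(1.839, 2.841)

Sorted replicates: 1.586, 1.686, 1.839, 1.988, 2.024, 2.032, 2.067, 2.075, 2.084, 2.092, 2.109, 2.136, 2.137, 2.140, 2.157, 2.235, 2.267, 2.269, 2.286, 2.296, 2.299, 2.345, 2.357, 2.360, 2.425, 2.488, 2.496, 2.509, 2.516, 2.539, 2.549, 2.579, 2.588, 2.595, 2.712, 2.714, 2.841, 2.860, 2.885, 2.901
α = 0.15; lower rank = 40 × 0.075 = 3; upper rank = 40 × 0.925 = 37.
The 3rd smallest replicate is 1.839; the 37th is 2.841.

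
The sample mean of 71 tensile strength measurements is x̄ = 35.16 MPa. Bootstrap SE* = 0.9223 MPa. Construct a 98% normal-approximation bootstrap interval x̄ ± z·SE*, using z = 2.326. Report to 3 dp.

Margin = 2.326 × 0.9223 = 2.1453
Interval: 35.16 ± 2.1453

(33.015, 37.305)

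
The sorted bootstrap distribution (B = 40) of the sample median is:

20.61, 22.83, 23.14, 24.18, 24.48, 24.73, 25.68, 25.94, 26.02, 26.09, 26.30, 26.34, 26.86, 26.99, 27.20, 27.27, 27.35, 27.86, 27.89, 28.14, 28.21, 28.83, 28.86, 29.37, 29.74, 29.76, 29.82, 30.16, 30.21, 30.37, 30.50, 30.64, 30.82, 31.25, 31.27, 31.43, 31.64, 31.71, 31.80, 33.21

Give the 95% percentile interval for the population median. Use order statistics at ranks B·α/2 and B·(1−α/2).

(20.61, 31.80)

α = 0.05; lower rank = 40 × 0.025 = 1; upper rank = 40 × 0.975 = 39.
The 1st smallest replicate is 20.61; the 39th is 31.80.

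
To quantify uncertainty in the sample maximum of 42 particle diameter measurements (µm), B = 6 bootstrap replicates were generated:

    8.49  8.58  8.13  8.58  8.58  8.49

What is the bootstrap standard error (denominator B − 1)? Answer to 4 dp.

SE* = 0.1747

Bootstrap SE is the standard deviation of the 6 replicate maximums.
Mean of replicates: (8.49 + 8.58 + 8.13 + 8.58 + 8.58 + 8.49) / 6 = 50.85000 / 6 = 8.47500
Sum of squared deviations: (+0.01500)² + (+0.10500)² + (−0.34500)² + (+0.10500)² + (+0.10500)² + (+0.01500)² = 0.15255
Variance = 0.15255 / 5 = 0.03051
SE* = √0.03051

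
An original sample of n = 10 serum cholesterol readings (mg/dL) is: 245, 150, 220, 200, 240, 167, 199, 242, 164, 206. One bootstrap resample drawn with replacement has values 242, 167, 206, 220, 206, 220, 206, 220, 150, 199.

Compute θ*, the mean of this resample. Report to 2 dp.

Mean = (242 + 167 + 206 + 220 + 206 + 220 + 206 + 220 + 150 + 199) / 10 = 2036.0 / 10 = 203.60

θ* = 203.60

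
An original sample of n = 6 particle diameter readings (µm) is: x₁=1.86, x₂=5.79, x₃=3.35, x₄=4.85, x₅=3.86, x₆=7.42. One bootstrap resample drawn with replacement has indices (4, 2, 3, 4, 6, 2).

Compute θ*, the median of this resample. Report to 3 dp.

Resample values: 4.85, 5.79, 3.35, 4.85, 7.42, 5.79.
Sorted: 3.35, 4.85, 4.85, 5.79, 5.79, 7.42
Median = average of the two middle values = 5.320

θ* = 5.320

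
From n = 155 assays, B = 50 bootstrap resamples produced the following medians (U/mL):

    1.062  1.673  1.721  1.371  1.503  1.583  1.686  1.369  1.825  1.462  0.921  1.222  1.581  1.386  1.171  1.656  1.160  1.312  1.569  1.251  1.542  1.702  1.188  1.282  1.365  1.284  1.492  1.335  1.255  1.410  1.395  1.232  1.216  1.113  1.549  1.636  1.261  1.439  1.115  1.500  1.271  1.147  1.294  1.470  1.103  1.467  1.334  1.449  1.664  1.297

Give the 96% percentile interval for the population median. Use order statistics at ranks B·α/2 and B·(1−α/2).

(0.921, 1.721)

Sorted replicates: 0.921, 1.062, 1.103, 1.113, 1.115, 1.147, 1.160, 1.171, 1.188, 1.216, 1.222, 1.232, 1.251, 1.255, 1.261, 1.271, 1.282, 1.284, 1.294, 1.297, 1.312, 1.334, 1.335, 1.365, 1.369, 1.371, 1.386, 1.395, 1.410, 1.439, 1.449, 1.462, 1.467, 1.470, 1.492, 1.500, 1.503, 1.542, 1.549, 1.569, 1.581, 1.583, 1.636, 1.656, 1.664, 1.673, 1.686, 1.702, 1.721, 1.825
α = 0.04; lower rank = 50 × 0.020 = 1; upper rank = 50 × 0.980 = 49.
The 1st smallest replicate is 0.921; the 49th is 1.721.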